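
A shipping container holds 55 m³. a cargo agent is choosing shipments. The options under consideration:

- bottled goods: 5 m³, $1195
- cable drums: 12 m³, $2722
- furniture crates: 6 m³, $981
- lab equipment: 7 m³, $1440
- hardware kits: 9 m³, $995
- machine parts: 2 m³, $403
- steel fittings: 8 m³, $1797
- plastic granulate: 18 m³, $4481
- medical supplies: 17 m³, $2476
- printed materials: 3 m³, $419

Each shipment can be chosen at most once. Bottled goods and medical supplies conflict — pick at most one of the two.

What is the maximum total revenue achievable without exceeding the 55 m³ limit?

12457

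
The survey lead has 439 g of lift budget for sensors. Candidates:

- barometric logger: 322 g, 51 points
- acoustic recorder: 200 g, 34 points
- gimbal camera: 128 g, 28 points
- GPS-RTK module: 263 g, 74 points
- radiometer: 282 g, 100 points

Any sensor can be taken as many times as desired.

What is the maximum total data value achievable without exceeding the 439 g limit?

128

The ratio ordering already packs tightly: gimbal camera + radiometer, 410 g, 128.
No other feasible combination exceeds 128.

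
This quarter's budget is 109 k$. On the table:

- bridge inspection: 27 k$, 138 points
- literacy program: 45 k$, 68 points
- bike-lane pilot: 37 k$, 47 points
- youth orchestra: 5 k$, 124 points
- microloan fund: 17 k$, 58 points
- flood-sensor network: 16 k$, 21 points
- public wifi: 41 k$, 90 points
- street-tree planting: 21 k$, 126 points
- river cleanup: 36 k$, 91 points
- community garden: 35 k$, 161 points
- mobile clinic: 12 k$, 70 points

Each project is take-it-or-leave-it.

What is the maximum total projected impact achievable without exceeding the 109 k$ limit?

Bridge inspection + youth orchestra + street-tree planting + community garden + mobile clinic uses 100 of the 109 k$ and totals 619.
An exhaustive check of the 2048 subsets confirms 619.

619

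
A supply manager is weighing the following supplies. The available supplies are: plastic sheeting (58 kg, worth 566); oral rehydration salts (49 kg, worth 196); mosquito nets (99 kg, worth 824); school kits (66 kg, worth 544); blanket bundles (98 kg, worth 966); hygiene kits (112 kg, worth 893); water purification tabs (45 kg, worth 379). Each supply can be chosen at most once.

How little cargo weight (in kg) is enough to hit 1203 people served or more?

Need the lightest bundle worth ≥ 1203.
blanket bundles + water purification tabs: 1345 people served at 143 kg.
Below 143 kg the best achievable stays under 1203.

143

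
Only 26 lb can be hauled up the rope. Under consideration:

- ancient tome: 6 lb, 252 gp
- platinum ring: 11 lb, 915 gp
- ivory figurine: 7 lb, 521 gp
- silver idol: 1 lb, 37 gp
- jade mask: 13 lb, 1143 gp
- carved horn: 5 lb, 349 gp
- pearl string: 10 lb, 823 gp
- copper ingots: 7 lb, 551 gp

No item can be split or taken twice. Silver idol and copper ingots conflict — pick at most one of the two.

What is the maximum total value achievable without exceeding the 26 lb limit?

2095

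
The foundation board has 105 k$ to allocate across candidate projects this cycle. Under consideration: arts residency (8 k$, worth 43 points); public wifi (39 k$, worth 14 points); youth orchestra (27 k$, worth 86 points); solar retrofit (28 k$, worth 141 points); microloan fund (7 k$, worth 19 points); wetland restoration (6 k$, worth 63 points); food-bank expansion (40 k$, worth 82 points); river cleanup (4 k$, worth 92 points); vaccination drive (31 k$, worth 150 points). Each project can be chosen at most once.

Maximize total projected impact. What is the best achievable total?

575

The ratio ordering already packs tightly: arts residency + youth orchestra + solar retrofit + wetland restoration + river cleanup + vaccination drive, 104 k$, 575.
Runner-up youth orchestra + solar retrofit + microloan fund + wetland restoration + river cleanup + vaccination drive tops out at 551.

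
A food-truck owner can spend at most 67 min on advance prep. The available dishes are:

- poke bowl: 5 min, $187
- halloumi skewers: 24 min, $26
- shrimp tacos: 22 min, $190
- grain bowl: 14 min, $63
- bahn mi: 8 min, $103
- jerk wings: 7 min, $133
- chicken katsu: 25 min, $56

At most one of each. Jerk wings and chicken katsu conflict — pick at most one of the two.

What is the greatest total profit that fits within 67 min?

676

By profit per min: poke bowl 37.40, jerk wings 19.00, bahn mi 12.88, shrimp tacos 8.64 lead.
The ratio ordering already packs tightly: poke bowl + shrimp tacos + grain bowl + bahn mi + jerk wings, 56 min, 676.
An exhaustive check of the 128 subsets confirms 676.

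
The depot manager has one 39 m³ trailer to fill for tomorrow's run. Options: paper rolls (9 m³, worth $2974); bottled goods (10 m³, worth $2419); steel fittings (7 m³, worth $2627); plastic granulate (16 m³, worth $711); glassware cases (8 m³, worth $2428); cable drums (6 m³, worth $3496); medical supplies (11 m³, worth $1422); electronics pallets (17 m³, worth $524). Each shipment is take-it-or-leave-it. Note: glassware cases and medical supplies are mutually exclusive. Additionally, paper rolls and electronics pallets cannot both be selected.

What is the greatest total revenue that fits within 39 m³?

Ranking by ratio (revenue/m³): cable drums 582.67, steel fittings 375.29, paper rolls 330.44.
Taking paper rolls + steel fittings + glassware cases + cable drums: 30 m³ used, 11525 in revenue.
Runner-up paper rolls + bottled goods + steel fittings + cable drums tops out at 11516.

11525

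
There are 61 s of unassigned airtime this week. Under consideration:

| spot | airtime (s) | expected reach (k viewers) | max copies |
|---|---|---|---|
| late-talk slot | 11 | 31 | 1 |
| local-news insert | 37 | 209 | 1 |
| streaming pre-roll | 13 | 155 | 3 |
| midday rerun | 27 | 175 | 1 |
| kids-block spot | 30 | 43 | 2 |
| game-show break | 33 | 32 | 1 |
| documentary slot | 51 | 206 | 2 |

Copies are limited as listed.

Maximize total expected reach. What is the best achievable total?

496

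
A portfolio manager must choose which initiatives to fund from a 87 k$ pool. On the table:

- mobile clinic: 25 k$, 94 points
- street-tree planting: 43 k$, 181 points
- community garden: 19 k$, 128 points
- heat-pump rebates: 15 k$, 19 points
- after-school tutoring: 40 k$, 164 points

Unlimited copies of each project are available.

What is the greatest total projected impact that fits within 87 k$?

512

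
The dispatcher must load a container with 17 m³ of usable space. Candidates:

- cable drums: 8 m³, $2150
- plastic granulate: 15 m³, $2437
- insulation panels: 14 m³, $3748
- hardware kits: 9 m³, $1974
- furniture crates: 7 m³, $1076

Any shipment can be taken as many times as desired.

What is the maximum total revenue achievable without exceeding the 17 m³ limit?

Taking 2×cable drums: 16 m³ used, 4300 in revenue.

4300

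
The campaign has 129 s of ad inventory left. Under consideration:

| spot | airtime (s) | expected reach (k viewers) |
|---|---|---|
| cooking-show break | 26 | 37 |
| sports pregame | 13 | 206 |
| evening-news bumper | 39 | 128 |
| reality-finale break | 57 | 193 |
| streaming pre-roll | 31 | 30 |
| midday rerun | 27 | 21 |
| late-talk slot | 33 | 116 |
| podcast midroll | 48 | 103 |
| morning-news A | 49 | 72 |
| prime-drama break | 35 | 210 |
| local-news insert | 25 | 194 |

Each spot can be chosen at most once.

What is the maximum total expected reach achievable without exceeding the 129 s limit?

738

Filling by ratio: sports pregame + late-talk slot + prime-drama break + local-news insert for 726, with 23 s left unused.
Replace late-talk slot with evening-news bumper: the trade gains 12 net, giving 738 at 112 s.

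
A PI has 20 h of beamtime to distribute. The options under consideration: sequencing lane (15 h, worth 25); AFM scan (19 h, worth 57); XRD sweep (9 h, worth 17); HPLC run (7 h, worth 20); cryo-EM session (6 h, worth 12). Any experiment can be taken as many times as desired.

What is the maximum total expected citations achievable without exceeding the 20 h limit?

AFM scan uses 19 of the 20 h and totals 57.
Every other selection either busts 20 h or fails to beat 57.

57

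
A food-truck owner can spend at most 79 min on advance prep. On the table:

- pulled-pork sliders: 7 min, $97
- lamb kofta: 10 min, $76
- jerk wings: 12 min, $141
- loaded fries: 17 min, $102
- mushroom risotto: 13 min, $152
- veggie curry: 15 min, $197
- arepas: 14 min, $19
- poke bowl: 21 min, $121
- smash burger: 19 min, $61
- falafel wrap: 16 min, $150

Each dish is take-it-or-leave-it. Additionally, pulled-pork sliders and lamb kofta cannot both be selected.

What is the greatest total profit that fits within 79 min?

Taking jerk wings + mushroom risotto + veggie curry + poke bowl + falafel wrap: 77 min used, 761 in profit.
The closest alternative, pulled-pork sliders + jerk wings + mushroom risotto + veggie curry + arepas + falafel wrap, reaches only 756.

761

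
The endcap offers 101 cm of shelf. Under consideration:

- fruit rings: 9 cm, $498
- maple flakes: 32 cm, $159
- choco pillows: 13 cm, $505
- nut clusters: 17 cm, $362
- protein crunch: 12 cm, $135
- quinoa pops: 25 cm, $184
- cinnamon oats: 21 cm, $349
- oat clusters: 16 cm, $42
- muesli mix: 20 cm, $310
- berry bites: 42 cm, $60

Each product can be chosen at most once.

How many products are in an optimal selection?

Best achievable weekly sales is 2159.
One optimal bundle: fruit rings + choco pillows + nut clusters + protein crunch + cinnamon oats + muesli mix (92 cm).
All optima have 6 products.

6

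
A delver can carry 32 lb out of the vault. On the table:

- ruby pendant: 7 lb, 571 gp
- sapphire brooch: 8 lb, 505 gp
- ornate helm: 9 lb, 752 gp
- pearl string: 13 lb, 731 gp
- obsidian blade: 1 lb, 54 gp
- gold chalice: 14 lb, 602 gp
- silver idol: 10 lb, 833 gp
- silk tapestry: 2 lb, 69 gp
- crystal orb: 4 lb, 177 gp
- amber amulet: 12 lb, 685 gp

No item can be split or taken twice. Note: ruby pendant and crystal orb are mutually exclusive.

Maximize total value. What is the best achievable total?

2324

Taking ornate helm + obsidian blade + silver idol + amber amulet: 32 lb used, 2324 in value.
Next best is sapphire brooch + ornate helm + obsidian blade + silver idol + crystal orb at 2321 (32 lb) — short by 3.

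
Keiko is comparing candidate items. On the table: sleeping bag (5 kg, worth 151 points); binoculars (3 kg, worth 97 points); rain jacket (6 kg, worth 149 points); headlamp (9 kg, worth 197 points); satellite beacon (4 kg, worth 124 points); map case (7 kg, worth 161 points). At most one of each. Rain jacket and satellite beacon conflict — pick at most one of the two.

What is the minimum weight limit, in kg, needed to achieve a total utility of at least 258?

9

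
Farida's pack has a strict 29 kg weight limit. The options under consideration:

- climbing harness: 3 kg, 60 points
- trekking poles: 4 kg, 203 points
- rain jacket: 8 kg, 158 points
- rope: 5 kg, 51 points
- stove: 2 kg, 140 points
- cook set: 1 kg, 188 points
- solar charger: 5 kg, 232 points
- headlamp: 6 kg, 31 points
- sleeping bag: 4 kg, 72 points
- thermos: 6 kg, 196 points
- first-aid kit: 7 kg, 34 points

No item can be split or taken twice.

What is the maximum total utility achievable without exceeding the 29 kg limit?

1177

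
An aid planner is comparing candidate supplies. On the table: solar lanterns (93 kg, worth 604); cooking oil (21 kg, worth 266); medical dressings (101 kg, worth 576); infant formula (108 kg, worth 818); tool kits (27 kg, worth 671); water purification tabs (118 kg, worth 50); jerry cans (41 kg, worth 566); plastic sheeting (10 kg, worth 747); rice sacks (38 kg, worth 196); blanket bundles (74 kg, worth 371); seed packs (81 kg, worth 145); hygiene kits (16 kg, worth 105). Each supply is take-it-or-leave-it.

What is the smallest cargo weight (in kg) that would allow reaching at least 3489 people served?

Minimise kg subject to total people served ≥ 3489.
solar lanterns + infant formula + tool kits + jerry cans + plastic sheeting + hygiene kits reaches 3511 using 295 kg.
No combination under 295 kg hits 3489.

295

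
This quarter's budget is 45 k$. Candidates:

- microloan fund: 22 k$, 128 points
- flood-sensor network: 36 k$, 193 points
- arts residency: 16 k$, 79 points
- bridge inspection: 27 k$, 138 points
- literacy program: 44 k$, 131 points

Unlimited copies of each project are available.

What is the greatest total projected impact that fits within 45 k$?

Ranking by ratio (projected impact/k$): microloan fund 5.82, flood-sensor network 5.36, bridge inspection 5.11, arts residency 4.94.
Best packing: 2×microloan fund — 44 k$, 256 total.
No other feasible combination exceeds 256.

256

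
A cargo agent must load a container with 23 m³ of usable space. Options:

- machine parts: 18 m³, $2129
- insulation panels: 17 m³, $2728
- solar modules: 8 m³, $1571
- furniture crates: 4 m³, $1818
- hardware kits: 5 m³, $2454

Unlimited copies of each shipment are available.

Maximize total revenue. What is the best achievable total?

10998

Greedy by ratio would take 4×hardware kits: 20 m³ used, total 9816.
Replace hardware kits with 2×furniture crates: the trade gains 1182 net, giving 10998 at 23 m³.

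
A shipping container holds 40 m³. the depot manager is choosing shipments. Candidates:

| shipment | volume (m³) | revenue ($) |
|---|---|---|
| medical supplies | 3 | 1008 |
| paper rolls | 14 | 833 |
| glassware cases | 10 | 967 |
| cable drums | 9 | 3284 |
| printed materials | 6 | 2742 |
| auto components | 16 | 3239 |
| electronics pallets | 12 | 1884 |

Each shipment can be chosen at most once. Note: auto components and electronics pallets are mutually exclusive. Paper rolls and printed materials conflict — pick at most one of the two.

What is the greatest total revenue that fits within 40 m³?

10273

Taking medical supplies + cable drums + printed materials + auto components: 34 m³ used, 10273 in revenue.
No other feasible combination exceeds 10273.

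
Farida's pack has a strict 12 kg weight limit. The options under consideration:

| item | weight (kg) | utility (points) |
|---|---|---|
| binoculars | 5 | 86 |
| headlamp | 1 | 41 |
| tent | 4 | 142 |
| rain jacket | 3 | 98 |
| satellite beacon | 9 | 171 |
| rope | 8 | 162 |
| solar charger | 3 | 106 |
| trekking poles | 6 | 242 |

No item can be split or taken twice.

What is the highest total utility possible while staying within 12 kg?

446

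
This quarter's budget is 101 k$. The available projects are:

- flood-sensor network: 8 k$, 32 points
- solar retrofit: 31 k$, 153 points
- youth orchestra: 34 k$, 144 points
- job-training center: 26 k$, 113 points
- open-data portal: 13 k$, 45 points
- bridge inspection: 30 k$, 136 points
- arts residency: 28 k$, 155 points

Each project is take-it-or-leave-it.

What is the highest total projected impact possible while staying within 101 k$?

484

A density-first pass picks flood-sensor network + solar retrofit + bridge inspection + arts residency — 476 at 97 k$.
The 30 k$ tied up in bridge inspection is better spent on youth orchestra — total rises to 484 (101 k$).
That's the maximum — no swap from here does better than 484.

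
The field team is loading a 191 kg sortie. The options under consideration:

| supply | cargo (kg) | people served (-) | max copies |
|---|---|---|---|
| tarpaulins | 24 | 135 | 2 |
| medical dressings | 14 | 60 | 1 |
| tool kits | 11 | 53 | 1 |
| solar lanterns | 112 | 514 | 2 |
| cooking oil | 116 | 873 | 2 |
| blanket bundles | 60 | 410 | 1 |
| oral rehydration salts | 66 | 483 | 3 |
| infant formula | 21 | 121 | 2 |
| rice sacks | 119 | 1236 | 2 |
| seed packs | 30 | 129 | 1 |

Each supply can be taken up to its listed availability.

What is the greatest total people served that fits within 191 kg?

1719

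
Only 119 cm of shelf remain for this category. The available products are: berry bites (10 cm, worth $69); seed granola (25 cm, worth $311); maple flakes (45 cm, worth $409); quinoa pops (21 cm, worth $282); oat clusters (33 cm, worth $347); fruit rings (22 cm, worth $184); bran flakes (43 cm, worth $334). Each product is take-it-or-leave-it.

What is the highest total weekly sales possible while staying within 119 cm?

1193

Taking berry bites + seed granola + quinoa pops + oat clusters + fruit rings: 111 cm used, 1193 in weekly sales.
Runner-up seed granola + maple flakes + quinoa pops + fruit rings tops out at 1186.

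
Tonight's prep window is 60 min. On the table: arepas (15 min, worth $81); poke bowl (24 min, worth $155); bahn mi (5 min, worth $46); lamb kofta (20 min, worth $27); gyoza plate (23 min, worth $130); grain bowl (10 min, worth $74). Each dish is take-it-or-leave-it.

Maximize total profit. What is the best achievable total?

Taking the top-ratio dishes first gives arepas + poke bowl + bahn mi + grain bowl for 356 (54 min).
The 20 min tied up in arepas and bahn mi is better spent on gyoza plate — total rises to 359 (57 min).
An exhaustive check of the 64 subsets confirms 359.

359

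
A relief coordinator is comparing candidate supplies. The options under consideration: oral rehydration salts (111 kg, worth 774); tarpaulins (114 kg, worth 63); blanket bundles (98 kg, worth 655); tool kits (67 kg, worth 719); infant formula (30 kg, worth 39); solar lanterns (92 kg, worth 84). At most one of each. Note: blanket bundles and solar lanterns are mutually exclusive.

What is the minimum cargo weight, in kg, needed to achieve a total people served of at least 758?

Look for the lowest-cargo combination reaching 758.
tool kits + infant formula: 758 people served at 97 kg.
Below 97 kg the best achievable stays under 758.

97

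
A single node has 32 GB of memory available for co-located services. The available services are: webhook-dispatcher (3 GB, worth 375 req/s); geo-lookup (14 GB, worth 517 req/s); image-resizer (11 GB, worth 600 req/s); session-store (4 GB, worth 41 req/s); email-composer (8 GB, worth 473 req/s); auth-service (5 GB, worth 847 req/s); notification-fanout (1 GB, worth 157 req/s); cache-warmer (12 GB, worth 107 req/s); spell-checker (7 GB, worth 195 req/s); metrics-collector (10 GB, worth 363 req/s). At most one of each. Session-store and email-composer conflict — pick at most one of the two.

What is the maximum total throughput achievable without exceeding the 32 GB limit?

Density check — auth-service 169.40, notification-fanout 157.00, webhook-dispatcher 125.00 are the best per GB.
Taking webhook-dispatcher + image-resizer + email-composer + auth-service + notification-fanout: 28 GB used, 2452 in throughput.
That's the maximum — no feasible swap from here does better than 2452.

2452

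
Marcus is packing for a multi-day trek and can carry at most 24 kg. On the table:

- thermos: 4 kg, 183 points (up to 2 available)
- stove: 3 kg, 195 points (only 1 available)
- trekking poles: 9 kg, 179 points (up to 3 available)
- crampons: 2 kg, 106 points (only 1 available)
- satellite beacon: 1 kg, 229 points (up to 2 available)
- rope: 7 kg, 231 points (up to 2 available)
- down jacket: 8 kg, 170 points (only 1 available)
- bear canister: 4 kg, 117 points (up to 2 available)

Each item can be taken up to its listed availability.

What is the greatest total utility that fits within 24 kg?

1367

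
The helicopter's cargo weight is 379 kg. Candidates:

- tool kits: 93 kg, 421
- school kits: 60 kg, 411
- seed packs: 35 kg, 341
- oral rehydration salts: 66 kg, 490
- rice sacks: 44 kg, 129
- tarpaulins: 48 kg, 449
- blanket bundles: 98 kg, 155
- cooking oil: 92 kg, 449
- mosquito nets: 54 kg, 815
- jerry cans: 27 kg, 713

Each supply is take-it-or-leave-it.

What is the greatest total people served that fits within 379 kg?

3386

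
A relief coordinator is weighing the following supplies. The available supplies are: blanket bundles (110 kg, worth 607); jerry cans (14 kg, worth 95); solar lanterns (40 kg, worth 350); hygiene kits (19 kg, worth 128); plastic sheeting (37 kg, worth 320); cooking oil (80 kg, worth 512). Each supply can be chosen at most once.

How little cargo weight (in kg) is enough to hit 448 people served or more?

Need the lightest bundle worth ≥ 448.
hygiene kits + plastic sheeting reaches 448 using 56 kg.
No combination under 56 kg hits 448.

56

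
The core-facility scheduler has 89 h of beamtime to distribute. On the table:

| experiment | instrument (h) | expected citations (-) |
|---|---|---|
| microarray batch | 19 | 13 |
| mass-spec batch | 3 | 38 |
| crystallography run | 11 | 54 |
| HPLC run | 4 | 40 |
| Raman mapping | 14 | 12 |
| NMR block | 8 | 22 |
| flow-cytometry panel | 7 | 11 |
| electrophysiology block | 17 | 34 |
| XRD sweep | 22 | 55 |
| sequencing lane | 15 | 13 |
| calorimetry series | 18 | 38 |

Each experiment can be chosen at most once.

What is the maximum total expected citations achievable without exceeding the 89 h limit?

Taking mass-spec batch + crystallography run + HPLC run + NMR block + electrophysiology block + XRD sweep + calorimetry series: 83 h used, 281 in expected citations.
That's the maximum — no swap from here does better than 281.

281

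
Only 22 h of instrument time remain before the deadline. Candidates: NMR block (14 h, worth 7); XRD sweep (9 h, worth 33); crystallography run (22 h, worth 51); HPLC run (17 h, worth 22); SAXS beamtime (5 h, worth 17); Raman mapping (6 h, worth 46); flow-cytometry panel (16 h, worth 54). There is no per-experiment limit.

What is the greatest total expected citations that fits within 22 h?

138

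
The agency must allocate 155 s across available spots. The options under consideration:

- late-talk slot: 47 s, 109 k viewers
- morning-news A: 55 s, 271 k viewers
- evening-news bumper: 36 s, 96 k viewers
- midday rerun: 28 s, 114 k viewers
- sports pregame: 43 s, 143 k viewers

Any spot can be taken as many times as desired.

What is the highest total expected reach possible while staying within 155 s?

685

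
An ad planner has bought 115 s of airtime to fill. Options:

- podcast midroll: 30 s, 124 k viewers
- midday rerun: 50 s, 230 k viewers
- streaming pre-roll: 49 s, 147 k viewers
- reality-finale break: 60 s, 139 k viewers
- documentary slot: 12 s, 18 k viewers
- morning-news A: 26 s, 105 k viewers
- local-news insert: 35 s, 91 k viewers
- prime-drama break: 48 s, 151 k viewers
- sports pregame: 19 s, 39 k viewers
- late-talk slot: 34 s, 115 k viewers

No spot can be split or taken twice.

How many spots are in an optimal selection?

Optimal total is 469.
For example podcast midroll + midday rerun + late-talk slot achieves it, using 114 s.
Every optimal selection uses 3 spots.

3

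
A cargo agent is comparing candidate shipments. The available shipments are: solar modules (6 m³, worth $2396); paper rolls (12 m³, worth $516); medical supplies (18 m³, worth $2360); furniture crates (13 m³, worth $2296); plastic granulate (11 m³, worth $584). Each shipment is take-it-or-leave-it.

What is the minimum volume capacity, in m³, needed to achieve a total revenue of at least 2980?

17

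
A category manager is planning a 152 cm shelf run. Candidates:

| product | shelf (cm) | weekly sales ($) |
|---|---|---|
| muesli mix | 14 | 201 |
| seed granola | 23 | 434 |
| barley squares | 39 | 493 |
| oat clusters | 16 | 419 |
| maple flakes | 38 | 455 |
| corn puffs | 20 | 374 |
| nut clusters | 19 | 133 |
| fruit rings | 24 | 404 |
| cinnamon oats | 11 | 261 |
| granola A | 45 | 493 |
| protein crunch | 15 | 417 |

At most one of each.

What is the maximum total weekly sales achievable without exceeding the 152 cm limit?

2802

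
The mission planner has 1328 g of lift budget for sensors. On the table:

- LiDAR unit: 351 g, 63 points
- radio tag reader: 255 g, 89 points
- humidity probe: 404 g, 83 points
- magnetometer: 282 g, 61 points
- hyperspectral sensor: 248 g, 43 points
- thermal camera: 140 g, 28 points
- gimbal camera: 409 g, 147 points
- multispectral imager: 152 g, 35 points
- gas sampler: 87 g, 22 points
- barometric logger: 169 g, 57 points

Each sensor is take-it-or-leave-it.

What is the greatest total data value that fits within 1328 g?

398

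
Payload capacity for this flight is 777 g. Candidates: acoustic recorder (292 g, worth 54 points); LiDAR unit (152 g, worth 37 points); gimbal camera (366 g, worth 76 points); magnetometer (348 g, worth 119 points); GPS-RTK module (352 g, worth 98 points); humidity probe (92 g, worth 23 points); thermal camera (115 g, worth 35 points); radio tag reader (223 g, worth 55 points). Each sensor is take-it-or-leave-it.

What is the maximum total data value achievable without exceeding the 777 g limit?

217

A density-first pass picks LiDAR unit + magnetometer + humidity probe + thermal camera — 214 at 707 g.
The 359 g tied up in LiDAR unit and humidity probe and thermal camera is better spent on GPS-RTK module — total rises to 217 (700 g).
Every other selection either busts 777 g or fails to beat 217.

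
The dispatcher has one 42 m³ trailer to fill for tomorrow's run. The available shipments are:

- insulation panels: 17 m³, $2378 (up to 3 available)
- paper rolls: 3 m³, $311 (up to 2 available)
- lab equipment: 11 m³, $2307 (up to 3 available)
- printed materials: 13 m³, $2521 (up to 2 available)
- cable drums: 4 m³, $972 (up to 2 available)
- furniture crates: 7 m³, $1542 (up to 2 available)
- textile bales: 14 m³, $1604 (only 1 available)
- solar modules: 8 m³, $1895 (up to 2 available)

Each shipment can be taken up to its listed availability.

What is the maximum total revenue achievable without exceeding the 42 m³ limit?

Greedy by ratio would take paper rolls + 2×cable drums + 2×furniture crates + 2×solar modules: 41 m³ used, total 9129.
The 10 m³ tied up in paper rolls and furniture crates is better spent on lab equipment — total rises to 9583 (42 m³).
Nothing else within 42 m³ beats 9583.

9583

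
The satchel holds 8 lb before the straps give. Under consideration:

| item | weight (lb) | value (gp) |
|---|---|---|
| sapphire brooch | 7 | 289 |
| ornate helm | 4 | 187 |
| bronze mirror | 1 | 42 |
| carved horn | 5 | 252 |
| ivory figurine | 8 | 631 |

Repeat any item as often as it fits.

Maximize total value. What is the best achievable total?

631

The ratio ordering already packs tightly: ivory figurine, 8 lb, 631.
Nothing else within 8 lb beats 631.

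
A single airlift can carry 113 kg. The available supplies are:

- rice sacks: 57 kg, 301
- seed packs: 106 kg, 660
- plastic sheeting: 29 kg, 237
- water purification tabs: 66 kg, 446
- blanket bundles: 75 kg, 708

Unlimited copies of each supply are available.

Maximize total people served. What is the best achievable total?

945

Density check — blanket bundles 9.44, plastic sheeting 8.17, water purification tabs 6.76 are the best per kg.
The ratio ordering already packs tightly: plastic sheeting + blanket bundles, 104 kg, 945.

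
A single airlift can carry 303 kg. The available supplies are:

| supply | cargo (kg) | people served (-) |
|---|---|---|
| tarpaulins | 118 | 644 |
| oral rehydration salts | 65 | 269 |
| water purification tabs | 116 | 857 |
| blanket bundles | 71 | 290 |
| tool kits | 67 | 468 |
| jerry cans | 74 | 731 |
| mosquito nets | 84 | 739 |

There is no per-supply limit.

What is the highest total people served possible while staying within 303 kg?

4×jerry cans uses 296 of the 303 kg and totals 2924.
Every other selection either busts 303 kg or fails to beat 2924.

2924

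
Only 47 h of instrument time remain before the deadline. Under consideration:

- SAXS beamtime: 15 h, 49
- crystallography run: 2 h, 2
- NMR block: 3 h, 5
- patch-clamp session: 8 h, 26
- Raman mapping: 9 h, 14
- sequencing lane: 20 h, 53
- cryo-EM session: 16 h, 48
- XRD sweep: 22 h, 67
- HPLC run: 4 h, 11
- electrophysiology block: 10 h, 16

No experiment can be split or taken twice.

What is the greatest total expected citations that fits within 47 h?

144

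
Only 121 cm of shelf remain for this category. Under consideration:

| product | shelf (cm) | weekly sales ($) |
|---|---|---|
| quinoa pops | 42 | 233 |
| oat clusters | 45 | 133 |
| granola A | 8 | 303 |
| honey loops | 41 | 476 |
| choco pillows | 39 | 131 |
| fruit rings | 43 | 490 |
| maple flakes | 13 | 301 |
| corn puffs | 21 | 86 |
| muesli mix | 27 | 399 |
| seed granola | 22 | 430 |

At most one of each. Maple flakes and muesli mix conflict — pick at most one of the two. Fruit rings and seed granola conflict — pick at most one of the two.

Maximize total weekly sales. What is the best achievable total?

1694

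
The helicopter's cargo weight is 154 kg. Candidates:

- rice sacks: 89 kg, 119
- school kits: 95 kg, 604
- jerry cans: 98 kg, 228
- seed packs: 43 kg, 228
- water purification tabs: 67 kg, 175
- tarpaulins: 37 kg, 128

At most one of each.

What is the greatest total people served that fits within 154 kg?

The ratio ordering already packs tightly: school kits + seed packs, 138 kg, 832.
The closest alternative, school kits + tarpaulins, reaches only 732.

832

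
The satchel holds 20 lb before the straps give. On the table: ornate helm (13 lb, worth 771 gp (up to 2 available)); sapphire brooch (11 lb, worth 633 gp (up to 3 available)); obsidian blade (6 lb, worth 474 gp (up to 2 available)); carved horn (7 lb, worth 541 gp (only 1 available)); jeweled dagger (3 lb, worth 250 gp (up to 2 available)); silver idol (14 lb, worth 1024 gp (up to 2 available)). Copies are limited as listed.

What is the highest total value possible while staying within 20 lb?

Density check — jeweled dagger 83.33, obsidian blade 79.00, carved horn 77.29 are the best per lb.
Greedy by ratio would take 2×obsidian blade + 2×jeweled dagger: 18 lb used, total 1448.
Dropping 2×obsidian blade frees 12 lb; slotting in silver idol (14 lb) lifts the total to 1524 at 20 lb.

1524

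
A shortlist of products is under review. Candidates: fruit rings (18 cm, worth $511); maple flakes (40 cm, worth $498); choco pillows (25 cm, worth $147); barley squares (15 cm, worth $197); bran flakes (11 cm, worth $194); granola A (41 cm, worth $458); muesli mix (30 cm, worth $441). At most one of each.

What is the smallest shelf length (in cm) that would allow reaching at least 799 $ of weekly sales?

44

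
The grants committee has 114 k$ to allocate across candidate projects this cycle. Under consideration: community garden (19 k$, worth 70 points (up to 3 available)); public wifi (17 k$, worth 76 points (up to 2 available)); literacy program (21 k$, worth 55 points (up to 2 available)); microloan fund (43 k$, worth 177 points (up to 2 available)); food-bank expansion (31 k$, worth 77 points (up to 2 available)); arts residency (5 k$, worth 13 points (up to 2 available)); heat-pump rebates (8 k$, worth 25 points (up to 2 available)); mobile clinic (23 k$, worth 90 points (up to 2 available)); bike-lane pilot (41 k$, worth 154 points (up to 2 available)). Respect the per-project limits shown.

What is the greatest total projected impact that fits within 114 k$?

458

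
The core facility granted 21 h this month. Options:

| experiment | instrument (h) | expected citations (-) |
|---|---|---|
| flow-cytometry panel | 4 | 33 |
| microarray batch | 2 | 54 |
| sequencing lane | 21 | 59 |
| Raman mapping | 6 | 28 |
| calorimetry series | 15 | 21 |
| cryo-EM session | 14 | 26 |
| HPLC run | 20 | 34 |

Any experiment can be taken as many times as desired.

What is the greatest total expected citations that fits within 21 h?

10×microarray batch uses 20 of the 21 h and totals 540.
Nothing else within 21 h beats 540.

540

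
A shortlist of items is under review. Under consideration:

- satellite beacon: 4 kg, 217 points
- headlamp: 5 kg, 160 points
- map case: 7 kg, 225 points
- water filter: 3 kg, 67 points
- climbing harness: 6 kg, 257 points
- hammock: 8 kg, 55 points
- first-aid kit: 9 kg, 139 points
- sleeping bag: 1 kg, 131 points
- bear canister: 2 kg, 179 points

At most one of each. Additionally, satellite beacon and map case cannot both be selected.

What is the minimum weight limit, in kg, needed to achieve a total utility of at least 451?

Need the lightest bundle worth ≥ 451.
satellite beacon + sleeping bag + bear canister reaches 527 using 7 kg.
Below 7 kg the best achievable stays under 451.

7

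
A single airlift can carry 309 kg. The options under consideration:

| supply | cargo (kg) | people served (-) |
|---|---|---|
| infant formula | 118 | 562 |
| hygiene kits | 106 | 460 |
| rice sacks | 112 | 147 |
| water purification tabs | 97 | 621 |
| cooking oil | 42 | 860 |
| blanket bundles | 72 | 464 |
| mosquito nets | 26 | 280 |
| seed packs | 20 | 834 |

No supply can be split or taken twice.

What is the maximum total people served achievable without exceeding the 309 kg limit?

The ratio heuristic lands on water purification tabs + cooking oil + blanket bundles + mosquito nets + seed packs (3059) but leaves 52 kg idle.
Replace blanket bundles with infant formula: the trade gains 98 net, giving 3157 at 303 kg.
Nothing else within 309 kg beats 3157.

3157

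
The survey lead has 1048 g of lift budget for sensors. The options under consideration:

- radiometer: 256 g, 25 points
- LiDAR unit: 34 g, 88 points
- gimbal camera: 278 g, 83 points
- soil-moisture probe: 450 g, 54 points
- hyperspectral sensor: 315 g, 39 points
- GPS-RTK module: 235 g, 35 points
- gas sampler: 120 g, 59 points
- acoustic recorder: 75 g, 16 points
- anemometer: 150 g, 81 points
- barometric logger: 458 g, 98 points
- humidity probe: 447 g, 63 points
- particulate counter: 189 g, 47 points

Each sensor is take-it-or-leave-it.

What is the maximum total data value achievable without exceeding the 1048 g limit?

409

Ranking by ratio (data value/g): LiDAR unit 2.59, anemometer 0.54, gas sampler 0.49.
A density-first pass picks LiDAR unit + gimbal camera + gas sampler + acoustic recorder + anemometer + particulate counter — 374 at 846 g.
Replace acoustic recorder and particulate counter with barometric logger: the trade gains 35 net, giving 409 at 1040 g.
Every other selection either busts 1048 g or fails to beat 409.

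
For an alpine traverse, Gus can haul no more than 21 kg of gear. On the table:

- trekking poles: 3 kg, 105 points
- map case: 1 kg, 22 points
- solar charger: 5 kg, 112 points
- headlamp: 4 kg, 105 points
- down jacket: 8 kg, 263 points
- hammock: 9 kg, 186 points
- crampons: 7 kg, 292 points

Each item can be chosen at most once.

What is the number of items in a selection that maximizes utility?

4

Optimal total is 689.
One optimal bundle: map case + solar charger + down jacket + crampons (21 kg).
All optima have 4 items.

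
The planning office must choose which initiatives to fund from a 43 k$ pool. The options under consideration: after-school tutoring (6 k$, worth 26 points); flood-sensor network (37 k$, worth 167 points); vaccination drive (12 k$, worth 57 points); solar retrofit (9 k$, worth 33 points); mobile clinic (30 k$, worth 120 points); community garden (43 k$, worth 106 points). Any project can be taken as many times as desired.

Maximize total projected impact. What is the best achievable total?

197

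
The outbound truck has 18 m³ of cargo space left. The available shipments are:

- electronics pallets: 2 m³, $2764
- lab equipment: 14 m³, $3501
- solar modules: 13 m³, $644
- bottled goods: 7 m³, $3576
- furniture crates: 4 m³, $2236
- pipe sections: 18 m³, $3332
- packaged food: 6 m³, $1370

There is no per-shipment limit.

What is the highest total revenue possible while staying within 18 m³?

24876

Best packing: 9×electronics pallets — 18 m³, 24876 total.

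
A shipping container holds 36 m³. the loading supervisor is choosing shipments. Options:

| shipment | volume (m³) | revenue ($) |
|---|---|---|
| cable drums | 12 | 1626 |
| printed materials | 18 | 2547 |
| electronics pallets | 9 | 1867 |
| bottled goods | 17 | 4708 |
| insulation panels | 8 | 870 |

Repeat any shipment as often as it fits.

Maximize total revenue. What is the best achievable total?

9416

By revenue per m³: bottled goods 276.94, electronics pallets 207.44, printed materials 141.50, cable drums 135.50 lead.
2×bottled goods uses 34 of the 36 m³ and totals 9416.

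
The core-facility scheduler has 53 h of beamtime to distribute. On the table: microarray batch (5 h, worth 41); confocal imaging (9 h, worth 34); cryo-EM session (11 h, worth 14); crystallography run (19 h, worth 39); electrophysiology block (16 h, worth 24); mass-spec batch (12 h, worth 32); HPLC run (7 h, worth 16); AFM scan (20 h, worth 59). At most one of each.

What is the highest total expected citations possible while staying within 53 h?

Taking microarray batch + confocal imaging + mass-spec batch + HPLC run + AFM scan: 53 h used, 182 in expected citations.
Runner-up microarray batch + confocal imaging + crystallography run + AFM scan tops out at 173.

182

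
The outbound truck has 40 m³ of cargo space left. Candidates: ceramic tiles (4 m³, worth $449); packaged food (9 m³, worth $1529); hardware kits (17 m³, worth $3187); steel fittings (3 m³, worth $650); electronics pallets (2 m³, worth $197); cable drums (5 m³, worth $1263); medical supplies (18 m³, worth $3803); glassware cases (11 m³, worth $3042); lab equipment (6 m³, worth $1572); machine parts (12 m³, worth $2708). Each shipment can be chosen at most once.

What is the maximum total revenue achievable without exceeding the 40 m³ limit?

9680

Density check — glassware cases 276.55, lab equipment 262.00, cable drums 252.60, machine parts 225.67 are the best per m³.
Taking the top-ratio shipments first gives steel fittings + electronics pallets + cable drums + glassware cases + lab equipment + machine parts for 9432 (39 m³).
Dropping steel fittings and electronics pallets and machine parts frees 17 m³; slotting in medical supplies (18 m³) lifts the total to 9680 at 40 m³.
The closest alternative, steel fittings + electronics pallets + cable drums + glassware cases + lab equipment + machine parts, reaches only 9432.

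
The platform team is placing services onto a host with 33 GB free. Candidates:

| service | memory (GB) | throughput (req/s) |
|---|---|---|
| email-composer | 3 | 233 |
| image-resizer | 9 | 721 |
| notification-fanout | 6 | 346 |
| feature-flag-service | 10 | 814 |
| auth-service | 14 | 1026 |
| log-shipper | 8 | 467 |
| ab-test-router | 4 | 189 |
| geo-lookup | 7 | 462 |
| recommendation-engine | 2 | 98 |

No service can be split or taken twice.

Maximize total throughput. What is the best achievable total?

2561

A density-first pass picks email-composer + image-resizer + feature-flag-service + geo-lookup + recommendation-engine — 2328 at 31 GB.
Dropping email-composer and geo-lookup and recommendation-engine frees 12 GB; slotting in auth-service (14 GB) lifts the total to 2561 at 33 GB.
An exhaustive check of the 512 subsets confirms 2561.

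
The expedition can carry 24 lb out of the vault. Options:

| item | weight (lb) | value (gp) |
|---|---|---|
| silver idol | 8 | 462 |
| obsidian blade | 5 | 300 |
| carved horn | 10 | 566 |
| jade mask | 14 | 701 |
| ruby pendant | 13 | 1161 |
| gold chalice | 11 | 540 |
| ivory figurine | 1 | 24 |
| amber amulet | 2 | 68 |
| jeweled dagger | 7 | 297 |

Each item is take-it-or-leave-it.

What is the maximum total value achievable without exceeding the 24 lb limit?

1751

Ranking by ratio (value/lb): ruby pendant 89.31, obsidian blade 60.00, silver idol 57.75, carved horn 56.60.
The ratio heuristic lands on obsidian blade + ruby pendant + ivory figurine + amber amulet (1553) but leaves 3 lb idle.
Replace obsidian blade and amber amulet with carved horn: the trade gains 198 net, giving 1751 at 24 lb.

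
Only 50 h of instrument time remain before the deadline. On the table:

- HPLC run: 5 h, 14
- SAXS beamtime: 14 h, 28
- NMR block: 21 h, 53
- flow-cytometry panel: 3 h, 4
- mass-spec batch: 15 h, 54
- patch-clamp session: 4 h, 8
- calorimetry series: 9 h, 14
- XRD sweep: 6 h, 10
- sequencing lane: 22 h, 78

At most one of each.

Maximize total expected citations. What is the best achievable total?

158

HPLC run + flow-cytometry panel + mass-spec batch + patch-clamp session + sequencing lane uses 49 of the 50 h and totals 158.
Next best is HPLC run + mass-spec batch + XRD sweep + sequencing lane at 156 (48 h) — short by 2.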